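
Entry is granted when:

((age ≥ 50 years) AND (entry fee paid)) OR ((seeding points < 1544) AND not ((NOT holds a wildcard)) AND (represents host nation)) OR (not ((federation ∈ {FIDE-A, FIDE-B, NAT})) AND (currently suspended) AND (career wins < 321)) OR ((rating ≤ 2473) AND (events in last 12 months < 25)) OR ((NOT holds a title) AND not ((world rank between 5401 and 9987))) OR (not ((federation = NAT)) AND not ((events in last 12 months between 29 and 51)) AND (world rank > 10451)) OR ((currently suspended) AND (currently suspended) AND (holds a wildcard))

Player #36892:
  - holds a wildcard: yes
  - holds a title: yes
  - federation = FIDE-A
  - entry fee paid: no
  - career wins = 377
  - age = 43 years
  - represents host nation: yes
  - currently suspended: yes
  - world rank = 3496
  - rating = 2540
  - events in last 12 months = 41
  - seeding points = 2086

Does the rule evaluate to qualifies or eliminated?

Atomic conditions:
  age ≥ 50 years: 43 ≥ 50 is false
  entry fee paid: no → false
  seeding points < 1544: 2086 < 1544 is false
  NOT holds a wildcard: yes → false
  represents host nation: yes → true
  federation ∈ {FIDE-A, FIDE-B, NAT}: FIDE-A is in the set → true
  currently suspended: yes → true
  career wins < 321: 377 < 321 is false
  rating ≤ 2473: 2540 ≤ 2473 is false
  events in last 12 months < 25: 41 < 25 is false
  NOT holds a title: yes → false
  world rank between 5401 and 9987: 3496 in [5401, 9987] is false
  federation = NAT: FIDE-A == NAT is false
  events in last 12 months between 29 and 51: 41 in [29, 51] is true
  world rank > 10451: 3496 > 10451 is false
  holds a wildcard: yes → true
Combine:
[1] false AND false = false
[2.2] NOT false = true
[2] false AND true AND true = false
[3.1] NOT true = false
[3] false AND true AND false = false
[4] false AND false = false
[5.2] NOT false = true
[5] false AND true = false
[6.1] NOT false = true
[6.2] NOT true = false
[6] true AND false AND false = false
[7] true AND true AND true = true
[root] false OR false OR false OR false OR false OR false OR true = true
Overall: true → qualifies

Qualifies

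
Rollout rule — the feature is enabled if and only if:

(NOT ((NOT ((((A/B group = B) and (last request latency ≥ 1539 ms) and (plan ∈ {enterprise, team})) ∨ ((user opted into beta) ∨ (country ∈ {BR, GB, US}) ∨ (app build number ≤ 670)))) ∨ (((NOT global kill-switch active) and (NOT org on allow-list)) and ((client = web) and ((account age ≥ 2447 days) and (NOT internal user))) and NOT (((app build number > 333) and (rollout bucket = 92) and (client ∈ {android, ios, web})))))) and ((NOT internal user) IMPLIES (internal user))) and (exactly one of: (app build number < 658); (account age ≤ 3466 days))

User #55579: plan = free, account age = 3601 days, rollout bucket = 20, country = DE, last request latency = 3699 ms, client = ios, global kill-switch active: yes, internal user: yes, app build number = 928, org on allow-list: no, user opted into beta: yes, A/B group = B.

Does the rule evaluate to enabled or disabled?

Disabled

Atomic conditions:
  A/B group = B: B == B is true
  last request latency ≥ 1539 ms: 3699 ≥ 1539 is true
  plan ∈ {enterprise, team}: free is not in the set → false
  user opted into beta: yes → true
  country ∈ {BR, GB, US}: DE is not in the set → false
  app build number ≤ 670: 928 ≤ 670 is false
  NOT global kill-switch active: yes → false
  NOT org on allow-list: no → true
  client = web: ios == web is false
  account age ≥ 2447 days: 3601 ≥ 2447 is true
  NOT internal user: yes → false
  app build number > 333: 928 > 333 is true
  rollout bucket = 92: 20 == 92 is false
  client ∈ {android, ios, web}: ios is in the set → true
  internal user: yes → true
  app build number < 658: 928 < 658 is false
  account age ≤ 3466 days: 3601 ≤ 3466 is false
Combine:
[1.1.1.1.1.1] true AND true AND false = false
[1.1.1.1.1.2] true OR false OR false = true
[1.1.1.1.1] false OR true = true
[1.1.1.1] NOT true = false
[1.1.1.2.1] false AND true = false
[1.1.1.2.2.2] true AND false = false
[1.1.1.2.2] false AND false = false
[1.1.1.2.3.1] true AND false AND true = false
[1.1.1.2.3] NOT false = true
[1.1.1.2] false AND false AND true = false
[1.1.1] false OR false = false
[1.1] NOT false = true
[1.2] false → true (antecedent false ⇒ implication holds) = true
[1] true AND true = true
[2] exactly-one(false, false) = false
[root] true AND false = false
Overall: false → disabled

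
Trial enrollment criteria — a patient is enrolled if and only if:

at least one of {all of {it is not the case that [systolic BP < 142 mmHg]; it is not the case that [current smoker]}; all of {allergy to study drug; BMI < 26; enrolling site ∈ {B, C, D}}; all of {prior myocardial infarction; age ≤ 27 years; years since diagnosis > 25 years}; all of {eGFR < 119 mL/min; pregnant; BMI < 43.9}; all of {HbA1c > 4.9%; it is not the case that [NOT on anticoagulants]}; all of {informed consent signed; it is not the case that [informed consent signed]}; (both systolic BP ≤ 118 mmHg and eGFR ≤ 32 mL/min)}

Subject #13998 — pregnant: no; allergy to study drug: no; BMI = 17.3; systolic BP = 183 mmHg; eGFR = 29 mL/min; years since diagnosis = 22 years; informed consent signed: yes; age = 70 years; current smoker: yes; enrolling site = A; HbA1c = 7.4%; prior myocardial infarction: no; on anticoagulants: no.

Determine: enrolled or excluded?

Excluded

Atomic conditions:
  systolic BP < 142 mmHg: 183 < 142 is false
  current smoker: yes → true
  allergy to study drug: no → false
  BMI < 26: 17.3 < 26 is true
  enrolling site ∈ {B, C, D}: A is not in the set → false
  prior myocardial infarction: no → false
  age ≤ 27 years: 70 ≤ 27 is false
  years since diagnosis > 25 years: 22 > 25 is false
  eGFR < 119 mL/min: 29 < 119 is true
  pregnant: no → false
  BMI < 43.9: 17.3 < 43.9 is true
  HbA1c > 4.9%: 7.4 > 4.9 is true
  NOT on anticoagulants: no → true
  informed consent signed: yes → true
  systolic BP ≤ 118 mmHg: 183 ≤ 118 is false
  eGFR ≤ 32 mL/min: 29 ≤ 32 is true
Combine:
[1.1] NOT false = true
[1.2] NOT true = false
[1] true AND false = false
[2] false AND true AND false = false
[3] false AND false AND false = false
[4] true AND false AND true = false
[5.2] NOT true = false
[5] true AND false = false
[6.2] NOT true = false
[6] true AND false = false
[7] false AND true = false
[root] false OR false OR false OR false OR false OR false OR false = false
Overall: false → excluded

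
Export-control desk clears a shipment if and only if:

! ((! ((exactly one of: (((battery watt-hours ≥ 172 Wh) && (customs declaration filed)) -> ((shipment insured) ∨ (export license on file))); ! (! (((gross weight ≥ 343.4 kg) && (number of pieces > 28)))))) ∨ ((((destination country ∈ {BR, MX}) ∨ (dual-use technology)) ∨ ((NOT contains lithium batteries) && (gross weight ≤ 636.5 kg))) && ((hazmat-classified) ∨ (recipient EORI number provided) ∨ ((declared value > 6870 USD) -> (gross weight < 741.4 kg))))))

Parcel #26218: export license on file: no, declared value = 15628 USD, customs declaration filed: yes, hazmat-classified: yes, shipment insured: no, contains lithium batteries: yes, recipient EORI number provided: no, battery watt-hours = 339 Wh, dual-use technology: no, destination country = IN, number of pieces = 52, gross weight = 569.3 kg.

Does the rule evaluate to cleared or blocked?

Cleared

Atomic conditions:
  battery watt-hours ≥ 172 Wh: 339 ≥ 172 is true
  customs declaration filed: yes → true
  shipment insured: no → false
  export license on file: no → false
  gross weight ≥ 343.4 kg: 569.3 ≥ 343.4 is true
  number of pieces > 28: 52 > 28 is true
  destination country ∈ {BR, MX}: IN is not in the set → false
  dual-use technology: no → false
  NOT contains lithium batteries: yes → false
  gross weight ≤ 636.5 kg: 569.3 ≤ 636.5 is true
  hazmat-classified: yes → true
  recipient EORI number provided: no → false
  declared value > 6870 USD: 15628 > 6870 is true
  gross weight < 741.4 kg: 569.3 < 741.4 is true
Combine:
[1.1.1.1.1] true AND true = true
[1.1.1.1.2] false OR false = false
[1.1.1.1] true → false = false
[1.1.1.2.1.1] true AND true = true
[1.1.1.2.1] NOT true = false
[1.1.1.2] NOT false = true
[1.1.1] exactly-one(false, true) = true
[1.1] NOT true = false
[1.2.1.1] false OR false = false
[1.2.1.2] false AND true = false
[1.2.1] false OR false = false
[1.2.2.3] true → true = true
[1.2.2] true OR false OR true = true
[1.2] false AND true = false
[1] false OR false = false
[root] NOT false = true
Overall: true → cleared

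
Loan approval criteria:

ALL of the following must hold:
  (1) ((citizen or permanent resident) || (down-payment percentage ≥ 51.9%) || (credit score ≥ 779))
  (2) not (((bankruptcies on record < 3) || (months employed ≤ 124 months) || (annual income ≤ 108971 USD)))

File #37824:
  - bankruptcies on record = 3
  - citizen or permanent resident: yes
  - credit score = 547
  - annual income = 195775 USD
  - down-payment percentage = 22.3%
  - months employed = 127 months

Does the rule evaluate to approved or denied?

Approved

Atomic conditions:
  citizen or permanent resident: yes → true
  down-payment percentage ≥ 51.9%: 22.3 ≥ 51.9 is false
  credit score ≥ 779: 547 ≥ 779 is false
  bankruptcies on record < 3: 3 < 3 is false
  months employed ≤ 124 months: 127 ≤ 124 is false
  annual income ≤ 108971 USD: 195775 ≤ 108971 is false
Combine:
[1] true OR false OR false = true
[2.1] false OR false OR false = false
[2] NOT false = true
[root] true AND true = true
Overall: true → approved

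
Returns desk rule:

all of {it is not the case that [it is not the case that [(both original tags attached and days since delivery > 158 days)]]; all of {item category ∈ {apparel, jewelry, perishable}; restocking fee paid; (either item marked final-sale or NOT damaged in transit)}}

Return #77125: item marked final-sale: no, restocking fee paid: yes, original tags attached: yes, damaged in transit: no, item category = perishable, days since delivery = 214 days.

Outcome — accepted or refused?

Atomic conditions:
  original tags attached: yes → true
  days since delivery > 158 days: 214 > 158 is true
  item category ∈ {apparel, jewelry, perishable}: perishable is in the set → true
  restocking fee paid: yes → true
  item marked final-sale: no → false
  NOT damaged in transit: no → true
Combine:
[1.1.1] true AND true = true
[1.1] NOT true = false
[1] NOT false = true
[2.3] false OR true = true
[2] true AND true AND true = true
[root] true AND true = true
Overall: true → accepted

Accepted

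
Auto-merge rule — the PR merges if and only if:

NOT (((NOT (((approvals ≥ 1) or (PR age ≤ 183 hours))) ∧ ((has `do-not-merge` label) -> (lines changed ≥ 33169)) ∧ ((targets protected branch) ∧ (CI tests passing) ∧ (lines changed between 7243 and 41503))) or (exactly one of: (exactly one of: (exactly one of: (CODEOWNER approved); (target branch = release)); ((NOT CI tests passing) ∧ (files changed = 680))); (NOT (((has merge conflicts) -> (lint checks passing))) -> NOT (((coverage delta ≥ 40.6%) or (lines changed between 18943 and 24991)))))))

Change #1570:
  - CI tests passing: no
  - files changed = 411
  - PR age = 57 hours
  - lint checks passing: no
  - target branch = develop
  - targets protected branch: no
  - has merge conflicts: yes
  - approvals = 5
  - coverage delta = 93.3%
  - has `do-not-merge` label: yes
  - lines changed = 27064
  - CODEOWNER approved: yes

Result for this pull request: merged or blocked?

Atomic conditions:
  approvals ≥ 1: 5 ≥ 1 is true
  PR age ≤ 183 hours: 57 ≤ 183 is true
  has `do-not-merge` label: yes → true
  lines changed ≥ 33169: 27064 ≥ 33169 is false
  targets protected branch: no → false
  CI tests passing: no → false
  lines changed between 7243 and 41503: 27064 in [7243, 41503] is true
  CODEOWNER approved: yes → true
  target branch = release: develop == release is false
  NOT CI tests passing: no → true
  files changed = 680: 411 == 680 is false
  has merge conflicts: yes → true
  lint checks passing: no → false
  coverage delta ≥ 40.6%: 93.3 ≥ 40.6 is true
  lines changed between 18943 and 24991: 27064 in [18943, 24991] is false
Combine:
[1.1.1.1] true OR true = true
[1.1.1] NOT true = false
[1.1.2] true → false = false
[1.1.3] false AND false AND true = false
[1.1] false AND false AND false = false
[1.2.1.1] exactly-one(true, false) = true
[1.2.1.2] true AND false = false
[1.2.1] exactly-one(true, false) = true
[1.2.2.1.1] true → false = false
[1.2.2.1] NOT false = true
[1.2.2.2.1] true OR false = true
[1.2.2.2] NOT true = false
[1.2.2] true → false = false
[1.2] exactly-one(true, false) = true
[1] false OR true = true
[root] NOT true = false
Overall: false → blocked

Blocked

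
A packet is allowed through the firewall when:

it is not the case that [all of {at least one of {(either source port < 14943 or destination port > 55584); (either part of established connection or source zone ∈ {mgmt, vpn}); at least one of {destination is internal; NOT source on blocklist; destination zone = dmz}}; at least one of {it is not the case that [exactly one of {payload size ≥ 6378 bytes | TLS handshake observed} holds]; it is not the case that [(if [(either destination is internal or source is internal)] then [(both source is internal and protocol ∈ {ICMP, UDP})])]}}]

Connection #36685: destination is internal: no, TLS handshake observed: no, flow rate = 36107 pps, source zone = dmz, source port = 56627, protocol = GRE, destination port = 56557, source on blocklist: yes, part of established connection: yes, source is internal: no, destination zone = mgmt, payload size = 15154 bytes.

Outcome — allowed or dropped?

Atomic conditions:
  source port < 14943: 56627 < 14943 is false
  destination port > 55584: 56557 > 55584 is true
  part of established connection: yes → true
  source zone ∈ {mgmt, vpn}: dmz is not in the set → false
  destination is internal: no → false
  NOT source on blocklist: yes → false
  destination zone = dmz: mgmt == dmz is false
  payload size ≥ 6378 bytes: 15154 ≥ 6378 is true
  TLS handshake observed: no → false
  source is internal: no → false
  protocol ∈ {ICMP, UDP}: GRE is not in the set → false
Combine:
[1.1.1] false OR true = true
[1.1.2] true OR false = true
[1.1.3] false OR false OR false = false
[1.1] true OR true OR false = true
[1.2.1.1] exactly-one(true, false) = true
[1.2.1] NOT true = false
[1.2.2.1.1] false OR false = false
[1.2.2.1.2] false AND false = false
[1.2.2.1] false → false (antecedent false ⇒ implication holds) = true
[1.2.2] NOT true = false
[1.2] false OR false = false
[1] true AND false = false
[root] NOT false = true
Overall: true → allowed

Allowed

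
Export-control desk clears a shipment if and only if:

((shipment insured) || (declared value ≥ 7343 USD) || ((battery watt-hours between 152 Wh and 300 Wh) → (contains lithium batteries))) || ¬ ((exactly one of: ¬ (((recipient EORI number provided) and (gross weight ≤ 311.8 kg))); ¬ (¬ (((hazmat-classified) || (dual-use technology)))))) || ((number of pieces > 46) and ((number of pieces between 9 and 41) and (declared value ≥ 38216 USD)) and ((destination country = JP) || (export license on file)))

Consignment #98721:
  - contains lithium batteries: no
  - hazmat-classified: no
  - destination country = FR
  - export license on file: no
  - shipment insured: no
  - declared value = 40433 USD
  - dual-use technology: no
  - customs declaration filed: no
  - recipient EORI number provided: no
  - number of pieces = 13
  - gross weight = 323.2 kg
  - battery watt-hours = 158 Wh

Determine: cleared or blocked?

Cleared

Atomic conditions:
  shipment insured: no → false
  declared value ≥ 7343 USD: 40433 ≥ 7343 is true
  battery watt-hours between 152 Wh and 300 Wh: 158 in [152, 300] is true
  contains lithium batteries: no → false
  recipient EORI number provided: no → false
  gross weight ≤ 311.8 kg: 323.2 ≤ 311.8 is false
  hazmat-classified: no → false
  dual-use technology: no → false
  number of pieces > 46: 13 > 46 is false
  number of pieces between 9 and 41: 13 in [9, 41] is true
  declared value ≥ 38216 USD: 40433 ≥ 38216 is true
  destination country = JP: FR == JP is false
  export license on file: no → false
Combine:
[1.3] true → false = false
[1] false OR true OR false = true
[2.1.1.1] false AND false = false
[2.1.1] NOT false = true
[2.1.2.1.1] false OR false = false
[2.1.2.1] NOT false = true
[2.1.2] NOT true = false
[2.1] exactly-one(true, false) = true
[2] NOT true = false
[3.2] true AND true = true
[3.3] false OR false = false
[3] false AND true AND false = false
[root] true OR false OR false = true
Overall: true → cleared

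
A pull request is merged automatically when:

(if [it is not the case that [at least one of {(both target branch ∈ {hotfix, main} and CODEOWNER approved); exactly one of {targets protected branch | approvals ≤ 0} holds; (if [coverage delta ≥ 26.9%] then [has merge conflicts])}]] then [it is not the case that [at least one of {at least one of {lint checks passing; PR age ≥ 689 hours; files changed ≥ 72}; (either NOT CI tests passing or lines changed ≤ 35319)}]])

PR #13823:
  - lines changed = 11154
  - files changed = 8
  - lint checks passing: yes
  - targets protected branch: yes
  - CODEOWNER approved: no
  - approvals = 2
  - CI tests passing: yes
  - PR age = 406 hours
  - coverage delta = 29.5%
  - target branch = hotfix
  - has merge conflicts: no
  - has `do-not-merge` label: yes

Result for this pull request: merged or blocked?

Atomic conditions:
  target branch ∈ {hotfix, main}: hotfix is in the set → true
  CODEOWNER approved: no → false
  targets protected branch: yes → true
  approvals ≤ 0: 2 ≤ 0 is false
  coverage delta ≥ 26.9%: 29.5 ≥ 26.9 is true
  has merge conflicts: no → false
  lint checks passing: yes → true
  PR age ≥ 689 hours: 406 ≥ 689 is false
  files changed ≥ 72: 8 ≥ 72 is false
  NOT CI tests passing: yes → false
  lines changed ≤ 35319: 11154 ≤ 35319 is true
Combine:
[1.1.1] true AND false = false
[1.1.2] exactly-one(true, false) = true
[1.1.3] true → false = false
[1.1] false OR true OR false = true
[1] NOT true = false
[2.1.1] true OR false OR false = true
[2.1.2] false OR true = true
[2.1] true OR true = true
[2] NOT true = false
[root] false → false (antecedent false ⇒ implication holds) = true
Overall: true → merged

Merged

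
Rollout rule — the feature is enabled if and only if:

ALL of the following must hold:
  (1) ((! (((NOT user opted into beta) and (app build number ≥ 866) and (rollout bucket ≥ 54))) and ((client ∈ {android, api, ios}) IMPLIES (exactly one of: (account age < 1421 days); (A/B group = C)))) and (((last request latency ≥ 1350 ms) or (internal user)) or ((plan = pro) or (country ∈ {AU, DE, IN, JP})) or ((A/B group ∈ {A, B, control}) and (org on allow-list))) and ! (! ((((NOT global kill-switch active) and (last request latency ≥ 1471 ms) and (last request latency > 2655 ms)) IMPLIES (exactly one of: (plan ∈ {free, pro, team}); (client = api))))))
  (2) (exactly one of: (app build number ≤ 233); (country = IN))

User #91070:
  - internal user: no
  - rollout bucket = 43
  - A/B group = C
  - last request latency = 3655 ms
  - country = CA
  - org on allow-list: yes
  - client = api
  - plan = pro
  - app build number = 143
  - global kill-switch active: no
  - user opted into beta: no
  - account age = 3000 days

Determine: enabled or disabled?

Atomic conditions:
  NOT user opted into beta: no → true
  app build number ≥ 866: 143 ≥ 866 is false
  rollout bucket ≥ 54: 43 ≥ 54 is false
  client ∈ {android, api, ios}: api is in the set → true
  account age < 1421 days: 3000 < 1421 is false
  A/B group = C: C == C is true
  last request latency ≥ 1350 ms: 3655 ≥ 1350 is true
  internal user: no → false
  plan = pro: pro == pro is true
  country ∈ {AU, DE, IN, JP}: CA is not in the set → false
  A/B group ∈ {A, B, control}: C is not in the set → false
  org on allow-list: yes → true
  NOT global kill-switch active: no → true
  last request latency ≥ 1471 ms: 3655 ≥ 1471 is true
  last request latency > 2655 ms: 3655 > 2655 is true
  plan ∈ {free, pro, team}: pro is in the set → true
  client = api: api == api is true
  app build number ≤ 233: 143 ≤ 233 is true
  country = IN: CA == IN is false
Combine:
[1.1.1.1] true AND false AND false = false
[1.1.1] NOT false = true
[1.1.2.2] exactly-one(false, true) = true
[1.1.2] true → true = true
[1.1] true AND true = true
[1.2.1] true OR false = true
[1.2.2] true OR false = true
[1.2.3] false AND true = false
[1.2] true OR true OR false = true
[1.3.1.1.1] true AND true AND true = true
[1.3.1.1.2] exactly-one(true, true) = false
[1.3.1.1] true → false = false
[1.3.1] NOT false = true
[1.3] NOT true = false
[1] true AND true AND false = false
[2] exactly-one(true, false) = true
[root] false AND true = false
Overall: false → disabled

Disabled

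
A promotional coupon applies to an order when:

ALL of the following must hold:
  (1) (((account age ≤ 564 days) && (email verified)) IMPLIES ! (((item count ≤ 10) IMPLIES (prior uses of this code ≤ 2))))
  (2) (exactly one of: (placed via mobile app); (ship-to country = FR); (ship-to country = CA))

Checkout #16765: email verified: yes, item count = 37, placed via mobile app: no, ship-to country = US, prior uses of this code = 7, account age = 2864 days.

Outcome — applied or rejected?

Atomic conditions:
  account age ≤ 564 days: 2864 ≤ 564 is false
  email verified: yes → true
  item count ≤ 10: 37 ≤ 10 is false
  prior uses of this code ≤ 2: 7 ≤ 2 is false
  placed via mobile app: no → false
  ship-to country = FR: US == FR is false
  ship-to country = CA: US == CA is false
Combine:
[1.1] false AND true = false
[1.2.1] false → false (antecedent false ⇒ implication holds) = true
[1.2] NOT true = false
[1] false → false (antecedent false ⇒ implication holds) = true
[2] exactly-one(false, false, false) = false
[root] true AND false = false
Overall: false → rejected

Rejected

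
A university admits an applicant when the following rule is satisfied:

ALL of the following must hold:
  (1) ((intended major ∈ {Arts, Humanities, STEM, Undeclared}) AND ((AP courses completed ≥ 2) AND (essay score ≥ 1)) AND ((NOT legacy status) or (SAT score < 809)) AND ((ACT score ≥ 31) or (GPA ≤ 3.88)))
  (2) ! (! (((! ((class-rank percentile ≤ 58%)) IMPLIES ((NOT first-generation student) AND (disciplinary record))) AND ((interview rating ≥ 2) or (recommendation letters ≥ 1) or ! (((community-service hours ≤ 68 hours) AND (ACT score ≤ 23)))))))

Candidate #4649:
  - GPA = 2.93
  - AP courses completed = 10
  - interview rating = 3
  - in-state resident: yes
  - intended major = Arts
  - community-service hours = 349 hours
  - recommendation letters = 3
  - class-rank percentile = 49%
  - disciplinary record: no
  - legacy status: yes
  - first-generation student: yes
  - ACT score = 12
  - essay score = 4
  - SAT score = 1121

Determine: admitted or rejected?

Rejected

Atomic conditions:
  intended major ∈ {Arts, Humanities, STEM, Undeclared}: Arts is in the set → true
  AP courses completed ≥ 2: 10 ≥ 2 is true
  essay score ≥ 1: 4 ≥ 1 is true
  NOT legacy status: yes → false
  SAT score < 809: 1121 < 809 is false
  ACT score ≥ 31: 12 ≥ 31 is false
  GPA ≤ 3.88: 2.93 ≤ 3.88 is true
  class-rank percentile ≤ 58%: 49 ≤ 58 is true
  NOT first-generation student: yes → false
  disciplinary record: no → false
  interview rating ≥ 2: 3 ≥ 2 is true
  recommendation letters ≥ 1: 3 ≥ 1 is true
  community-service hours ≤ 68 hours: 349 ≤ 68 is false
  ACT score ≤ 23: 12 ≤ 23 is true
Combine:
[1.2] true AND true = true
[1.3] false OR false = false
[1.4] false OR true = true
[1] true AND true AND false AND true = false
[2.1.1.1.1] NOT true = false
[2.1.1.1.2] false AND false = false
[2.1.1.1] false → false (antecedent false ⇒ implication holds) = true
[2.1.1.2.3.1] false AND true = false
[2.1.1.2.3] NOT false = true
[2.1.1.2] true OR true OR true = true
[2.1.1] true AND true = true
[2.1] NOT true = false
[2] NOT false = true
[root] false AND true = false
Overall: false → rejected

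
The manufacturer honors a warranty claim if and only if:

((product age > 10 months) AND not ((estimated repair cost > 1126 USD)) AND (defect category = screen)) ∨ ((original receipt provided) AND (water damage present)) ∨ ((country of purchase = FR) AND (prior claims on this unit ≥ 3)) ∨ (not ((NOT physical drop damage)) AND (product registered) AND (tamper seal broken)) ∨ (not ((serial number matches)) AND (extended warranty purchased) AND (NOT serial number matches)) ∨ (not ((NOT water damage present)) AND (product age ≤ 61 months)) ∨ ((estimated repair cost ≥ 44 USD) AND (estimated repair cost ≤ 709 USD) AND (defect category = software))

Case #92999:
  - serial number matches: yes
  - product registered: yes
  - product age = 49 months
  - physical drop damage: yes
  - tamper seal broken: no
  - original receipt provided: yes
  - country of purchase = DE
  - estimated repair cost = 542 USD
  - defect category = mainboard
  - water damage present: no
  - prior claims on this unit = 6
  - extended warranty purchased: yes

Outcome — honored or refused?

Atomic conditions:
  product age > 10 months: 49 > 10 is true
  estimated repair cost > 1126 USD: 542 > 1126 is false
  defect category = screen: mainboard == screen is false
  original receipt provided: yes → true
  water damage present: no → false
  country of purchase = FR: DE == FR is false
  prior claims on this unit ≥ 3: 6 ≥ 3 is true
  NOT physical drop damage: yes → false
  product registered: yes → true
  tamper seal broken: no → false
  serial number matches: yes → true
  extended warranty purchased: yes → true
  NOT serial number matches: yes → false
  NOT water damage present: no → true
  product age ≤ 61 months: 49 ≤ 61 is true
  estimated repair cost ≥ 44 USD: 542 ≥ 44 is true
  estimated repair cost ≤ 709 USD: 542 ≤ 709 is true
  defect category = software: mainboard == software is false
Combine:
[1.2] NOT false = true
[1] true AND true AND false = false
[2] true AND false = false
[3] false AND true = false
[4.1] NOT false = true
[4] true AND true AND false = false
[5.1] NOT true = false
[5] false AND true AND false = false
[6.1] NOT true = false
[6] false AND true = false
[7] true AND true AND false = false
[root] false OR false OR false OR false OR false OR false OR false = false
Overall: false → refused

Refused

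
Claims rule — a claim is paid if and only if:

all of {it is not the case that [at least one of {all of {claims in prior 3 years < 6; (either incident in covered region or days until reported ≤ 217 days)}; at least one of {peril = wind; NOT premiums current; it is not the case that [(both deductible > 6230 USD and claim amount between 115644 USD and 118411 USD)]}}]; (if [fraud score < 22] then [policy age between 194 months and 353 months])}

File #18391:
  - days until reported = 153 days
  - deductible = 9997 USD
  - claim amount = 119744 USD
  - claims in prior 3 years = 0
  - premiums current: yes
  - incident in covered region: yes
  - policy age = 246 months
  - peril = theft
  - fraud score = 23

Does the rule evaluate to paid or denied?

Atomic conditions:
  claims in prior 3 years < 6: 0 < 6 is true
  incident in covered region: yes → true
  days until reported ≤ 217 days: 153 ≤ 217 is true
  peril = wind: theft == wind is false
  NOT premiums current: yes → false
  deductible > 6230 USD: 9997 > 6230 is true
  claim amount between 115644 USD and 118411 USD: 119744 in [115644, 118411] is false
  fraud score < 22: 23 < 22 is false
  policy age between 194 months and 353 months: 246 in [194, 353] is true
Combine:
[1.1.1.2] true OR true = true
[1.1.1] true AND true = true
[1.1.2.3.1] true AND false = false
[1.1.2.3] NOT false = true
[1.1.2] false OR false OR true = true
[1.1] true OR true = true
[1] NOT true = false
[2] false → true (antecedent false ⇒ implication holds) = true
[root] false AND true = false
Overall: false → denied

Denied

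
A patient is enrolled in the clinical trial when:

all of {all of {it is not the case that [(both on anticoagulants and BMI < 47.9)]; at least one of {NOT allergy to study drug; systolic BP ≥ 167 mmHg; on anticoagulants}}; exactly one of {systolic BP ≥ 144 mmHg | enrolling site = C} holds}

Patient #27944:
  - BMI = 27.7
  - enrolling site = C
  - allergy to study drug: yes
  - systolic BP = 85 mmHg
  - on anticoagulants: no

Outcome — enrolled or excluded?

Atomic conditions:
  on anticoagulants: no → false
  BMI < 47.9: 27.7 < 47.9 is true
  NOT allergy to study drug: yes → false
  systolic BP ≥ 167 mmHg: 85 ≥ 167 is false
  systolic BP ≥ 144 mmHg: 85 ≥ 144 is false
  enrolling site = C: C == C is true
Combine:
[1.1.1] false AND true = false
[1.1] NOT false = true
[1.2] false OR false OR false = false
[1] true AND false = false
[2] exactly-one(false, true) = true
[root] false AND true = false
Overall: false → excluded

Excluded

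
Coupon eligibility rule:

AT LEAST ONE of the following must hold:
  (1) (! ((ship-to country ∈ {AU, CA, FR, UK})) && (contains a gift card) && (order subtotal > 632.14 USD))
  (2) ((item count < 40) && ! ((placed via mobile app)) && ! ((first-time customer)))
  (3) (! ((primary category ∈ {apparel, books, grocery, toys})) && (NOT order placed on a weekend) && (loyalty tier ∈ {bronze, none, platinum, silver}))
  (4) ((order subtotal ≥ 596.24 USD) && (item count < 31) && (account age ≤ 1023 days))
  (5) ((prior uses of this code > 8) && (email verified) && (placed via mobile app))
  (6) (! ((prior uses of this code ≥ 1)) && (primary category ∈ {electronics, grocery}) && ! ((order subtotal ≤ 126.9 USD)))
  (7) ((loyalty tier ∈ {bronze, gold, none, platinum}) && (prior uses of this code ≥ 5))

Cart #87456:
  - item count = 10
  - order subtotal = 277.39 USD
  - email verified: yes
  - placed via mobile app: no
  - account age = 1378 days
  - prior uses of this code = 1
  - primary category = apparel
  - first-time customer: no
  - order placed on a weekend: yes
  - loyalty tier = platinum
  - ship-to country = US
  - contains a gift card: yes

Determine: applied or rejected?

Atomic conditions:
  ship-to country ∈ {AU, CA, FR, UK}: US is not in the set → false
  contains a gift card: yes → true
  order subtotal > 632.14 USD: 277.39 > 632.14 is false
  item count < 40: 10 < 40 is true
  placed via mobile app: no → false
  first-time customer: no → false
  primary category ∈ {apparel, books, grocery, toys}: apparel is in the set → true
  NOT order placed on a weekend: yes → false
  loyalty tier ∈ {bronze, none, platinum, silver}: platinum is in the set → true
  order subtotal ≥ 596.24 USD: 277.39 ≥ 596.24 is false
  item count < 31: 10 < 31 is true
  account age ≤ 1023 days: 1378 ≤ 1023 is false
  prior uses of this code > 8: 1 > 8 is false
  email verified: yes → true
  prior uses of this code ≥ 1: 1 ≥ 1 is true
  primary category ∈ {electronics, grocery}: apparel is not in the set → false
  order subtotal ≤ 126.9 USD: 277.39 ≤ 126.9 is false
  loyalty tier ∈ {bronze, gold, none, platinum}: platinum is in the set → true
  prior uses of this code ≥ 5: 1 ≥ 5 is false
Combine:
[1.1] NOT false = true
[1] true AND true AND false = false
[2.2] NOT false = true
[2.3] NOT false = true
[2] true AND true AND true = true
[3.1] NOT true = false
[3] false AND false AND true = false
[4] false AND true AND false = false
[5] false AND true AND false = false
[6.1] NOT true = false
[6.3] NOT false = true
[6] false AND false AND true = false
[7] true AND false = false
[root] false OR true OR false OR false OR false OR false OR false = true
Overall: true → applied

Applied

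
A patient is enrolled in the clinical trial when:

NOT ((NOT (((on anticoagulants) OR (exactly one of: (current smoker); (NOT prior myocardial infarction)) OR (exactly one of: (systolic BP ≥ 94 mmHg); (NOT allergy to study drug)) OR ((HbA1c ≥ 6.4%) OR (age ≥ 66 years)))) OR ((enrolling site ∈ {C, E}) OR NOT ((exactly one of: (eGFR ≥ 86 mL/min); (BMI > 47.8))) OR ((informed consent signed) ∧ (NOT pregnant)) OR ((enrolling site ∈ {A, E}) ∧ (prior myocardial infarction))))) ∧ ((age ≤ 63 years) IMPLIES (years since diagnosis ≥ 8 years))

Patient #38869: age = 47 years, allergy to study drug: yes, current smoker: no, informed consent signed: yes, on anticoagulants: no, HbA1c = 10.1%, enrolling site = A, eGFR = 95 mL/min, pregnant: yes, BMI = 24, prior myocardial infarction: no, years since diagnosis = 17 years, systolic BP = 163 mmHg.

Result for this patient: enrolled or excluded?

Atomic conditions:
  on anticoagulants: no → false
  current smoker: no → false
  NOT prior myocardial infarction: no → true
  systolic BP ≥ 94 mmHg: 163 ≥ 94 is true
  NOT allergy to study drug: yes → false
  HbA1c ≥ 6.4%: 10.1 ≥ 6.4 is true
  age ≥ 66 years: 47 ≥ 66 is false
  enrolling site ∈ {C, E}: A is not in the set → false
  eGFR ≥ 86 mL/min: 95 ≥ 86 is true
  BMI > 47.8: 24 > 47.8 is false
  informed consent signed: yes → true
  NOT pregnant: yes → false
  enrolling site ∈ {A, E}: A is in the set → true
  prior myocardial infarction: no → false
  age ≤ 63 years: 47 ≤ 63 is true
  years since diagnosis ≥ 8 years: 17 ≥ 8 is true
Combine:
[1.1.1.1.2] exactly-one(false, true) = true
[1.1.1.1.3] exactly-one(true, false) = true
[1.1.1.1.4] true OR false = true
[1.1.1.1] false OR true OR true OR true = true
[1.1.1] NOT true = false
[1.1.2.2.1] exactly-one(true, false) = true
[1.1.2.2] NOT true = false
[1.1.2.3] true AND false = false
[1.1.2.4] true AND false = false
[1.1.2] false OR false OR false OR false = false
[1.1] false OR false = false
[1] NOT false = true
[2] true → true = true
[root] true AND true = true
Overall: true → enrolled

Enrolled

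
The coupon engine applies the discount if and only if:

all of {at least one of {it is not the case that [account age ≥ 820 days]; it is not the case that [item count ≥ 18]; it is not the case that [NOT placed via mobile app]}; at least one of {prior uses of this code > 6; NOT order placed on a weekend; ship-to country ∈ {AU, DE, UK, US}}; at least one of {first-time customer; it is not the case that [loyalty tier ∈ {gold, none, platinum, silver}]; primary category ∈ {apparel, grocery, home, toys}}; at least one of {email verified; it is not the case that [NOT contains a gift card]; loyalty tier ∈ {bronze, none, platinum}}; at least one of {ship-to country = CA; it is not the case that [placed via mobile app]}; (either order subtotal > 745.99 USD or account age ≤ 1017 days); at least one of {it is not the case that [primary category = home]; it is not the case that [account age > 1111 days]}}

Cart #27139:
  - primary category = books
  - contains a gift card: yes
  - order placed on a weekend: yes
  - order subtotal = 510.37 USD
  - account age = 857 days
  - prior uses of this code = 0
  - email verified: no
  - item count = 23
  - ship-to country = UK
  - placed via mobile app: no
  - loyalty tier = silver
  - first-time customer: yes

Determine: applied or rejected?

Atomic conditions:
  account age ≥ 820 days: 857 ≥ 820 is true
  item count ≥ 18: 23 ≥ 18 is true
  NOT placed via mobile app: no → true
  prior uses of this code > 6: 0 > 6 is false
  NOT order placed on a weekend: yes → false
  ship-to country ∈ {AU, DE, UK, US}: UK is in the set → true
  first-time customer: yes → true
  loyalty tier ∈ {gold, none, platinum, silver}: silver is in the set → true
  primary category ∈ {apparel, grocery, home, toys}: books is not in the set → false
  email verified: no → false
  NOT contains a gift card: yes → false
  loyalty tier ∈ {bronze, none, platinum}: silver is not in the set → false
  ship-to country = CA: UK == CA is false
  placed via mobile app: no → false
  order subtotal > 745.99 USD: 510.37 > 745.99 is false
  account age ≤ 1017 days: 857 ≤ 1017 is true
  primary category = home: books == home is false
  account age > 1111 days: 857 > 1111 is false
Combine:
[1.1] NOT true = false
[1.2] NOT true = false
[1.3] NOT true = false
[1] false OR false OR false = false
[2] false OR false OR true = true
[3.2] NOT true = false
[3] true OR false OR false = true
[4.2] NOT false = true
[4] false OR true OR false = true
[5.2] NOT false = true
[5] false OR true = true
[6] false OR true = true
[7.1] NOT false = true
[7.2] NOT false = true
[7] true OR true = true
[root] false AND true AND true AND true AND true AND true AND true = false
Overall: false → rejected

Rejected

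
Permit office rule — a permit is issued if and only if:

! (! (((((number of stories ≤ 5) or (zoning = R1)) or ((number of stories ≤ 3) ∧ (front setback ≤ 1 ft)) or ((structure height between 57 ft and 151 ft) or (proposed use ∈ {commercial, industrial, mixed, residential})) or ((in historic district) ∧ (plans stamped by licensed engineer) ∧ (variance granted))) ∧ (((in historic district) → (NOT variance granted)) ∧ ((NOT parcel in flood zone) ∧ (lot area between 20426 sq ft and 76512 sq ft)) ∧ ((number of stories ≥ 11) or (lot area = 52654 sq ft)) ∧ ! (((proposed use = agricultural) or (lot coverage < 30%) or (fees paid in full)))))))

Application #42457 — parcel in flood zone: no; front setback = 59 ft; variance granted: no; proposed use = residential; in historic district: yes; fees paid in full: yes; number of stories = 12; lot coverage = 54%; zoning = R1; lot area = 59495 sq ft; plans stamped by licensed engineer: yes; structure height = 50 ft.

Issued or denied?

Atomic conditions:
  number of stories ≤ 5: 12 ≤ 5 is false
  zoning = R1: R1 == R1 is true
  number of stories ≤ 3: 12 ≤ 3 is false
  front setback ≤ 1 ft: 59 ≤ 1 is false
  structure height between 57 ft and 151 ft: 50 in [57, 151] is false
  proposed use ∈ {commercial, industrial, mixed, residential}: residential is in the set → true
  in historic district: yes → true
  plans stamped by licensed engineer: yes → true
  variance granted: no → false
  NOT variance granted: no → true
  NOT parcel in flood zone: no → true
  lot area between 20426 sq ft and 76512 sq ft: 59495 in [20426, 76512] is true
  number of stories ≥ 11: 12 ≥ 11 is true
  lot area = 52654 sq ft: 59495 == 52654 is false
  proposed use = agricultural: residential == agricultural is false
  lot coverage < 30%: 54 < 30 is false
  fees paid in full: yes → true
Combine:
[1.1.1.1] false OR true = true
[1.1.1.2] false AND false = false
[1.1.1.3] false OR true = true
[1.1.1.4] true AND true AND false = false
[1.1.1] true OR false OR true OR false = true
[1.1.2.1] true → true = true
[1.1.2.2] true AND true = true
[1.1.2.3] true OR false = true
[1.1.2.4.1] false OR false OR true = true
[1.1.2.4] NOT true = false
[1.1.2] true AND true AND true AND false = false
[1.1] true AND false = false
[1] NOT false = true
[root] NOT true = false
Overall: false → denied

Denied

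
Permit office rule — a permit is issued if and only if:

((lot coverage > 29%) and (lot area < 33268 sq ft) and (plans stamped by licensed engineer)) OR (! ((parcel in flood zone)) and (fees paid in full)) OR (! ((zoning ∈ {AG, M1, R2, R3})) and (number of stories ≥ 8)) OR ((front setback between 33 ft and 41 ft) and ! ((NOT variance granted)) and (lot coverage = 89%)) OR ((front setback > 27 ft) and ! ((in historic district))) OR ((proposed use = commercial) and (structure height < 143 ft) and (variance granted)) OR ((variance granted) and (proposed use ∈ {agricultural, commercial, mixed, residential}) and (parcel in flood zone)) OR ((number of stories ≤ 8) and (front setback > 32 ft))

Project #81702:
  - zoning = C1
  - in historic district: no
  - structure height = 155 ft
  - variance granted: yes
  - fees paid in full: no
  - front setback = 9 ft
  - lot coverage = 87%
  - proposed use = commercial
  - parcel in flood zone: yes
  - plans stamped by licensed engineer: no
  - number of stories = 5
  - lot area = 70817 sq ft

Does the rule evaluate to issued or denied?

Issued

Atomic conditions:
  lot coverage > 29%: 87 > 29 is true
  lot area < 33268 sq ft: 70817 < 33268 is false
  plans stamped by licensed engineer: no → false
  parcel in flood zone: yes → true
  fees paid in full: no → false
  zoning ∈ {AG, M1, R2, R3}: C1 is not in the set → false
  number of stories ≥ 8: 5 ≥ 8 is false
  front setback between 33 ft and 41 ft: 9 in [33, 41] is false
  NOT variance granted: yes → false
  lot coverage = 89%: 87 == 89 is false
  front setback > 27 ft: 9 > 27 is false
  in historic district: no → false
  proposed use = commercial: commercial == commercial is true
  structure height < 143 ft: 155 < 143 is false
  variance granted: yes → true
  proposed use ∈ {agricultural, commercial, mixed, residential}: commercial is in the set → true
  number of stories ≤ 8: 5 ≤ 8 is true
  front setback > 32 ft: 9 > 32 is false
Combine:
[1] true AND false AND false = false
[2.1] NOT true = false
[2] false AND false = false
[3.1] NOT false = true
[3] true AND false = false
[4.2] NOT false = true
[4] false AND true AND false = false
[5.2] NOT false = true
[5] false AND true = false
[6] true AND false AND true = false
[7] true AND true AND true = true
[8] true AND false = false
[root] false OR false OR false OR false OR false OR false OR true OR false = true
Overall: true → issued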